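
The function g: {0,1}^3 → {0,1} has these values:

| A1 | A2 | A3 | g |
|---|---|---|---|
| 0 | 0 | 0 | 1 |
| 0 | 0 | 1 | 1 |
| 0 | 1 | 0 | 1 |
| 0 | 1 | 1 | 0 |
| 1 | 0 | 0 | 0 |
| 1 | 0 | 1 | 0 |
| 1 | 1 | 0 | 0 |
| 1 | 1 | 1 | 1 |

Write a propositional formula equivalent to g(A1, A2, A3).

Collect the rows where g=1 — (0,0,0), (0,0,1), (0,1,0), (1,1,1) — and write one minterm per row: ¬A1·¬A2·¬A3, ¬A1·¬A2·A3, ¬A1·A2·¬A3, A1·A2·A3. Their union (logical OR) reproduces the table exactly.

g(A1, A2, A3) = ((((NOT A1 AND NOT A2) AND NOT A3) OR ((NOT A1 AND NOT A2) AND A3)) OR ((NOT A1 AND A2) AND NOT A3)) OR ((A1 AND A2) AND A3)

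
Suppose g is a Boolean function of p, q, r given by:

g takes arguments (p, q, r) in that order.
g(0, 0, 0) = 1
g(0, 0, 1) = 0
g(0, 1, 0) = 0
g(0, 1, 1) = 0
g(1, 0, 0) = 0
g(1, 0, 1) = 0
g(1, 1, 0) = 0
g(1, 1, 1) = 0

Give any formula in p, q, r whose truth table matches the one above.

The output is 1 only when every input is 0 — NOR of all inputs.

g(p, q, r) = not ((p or q) or r)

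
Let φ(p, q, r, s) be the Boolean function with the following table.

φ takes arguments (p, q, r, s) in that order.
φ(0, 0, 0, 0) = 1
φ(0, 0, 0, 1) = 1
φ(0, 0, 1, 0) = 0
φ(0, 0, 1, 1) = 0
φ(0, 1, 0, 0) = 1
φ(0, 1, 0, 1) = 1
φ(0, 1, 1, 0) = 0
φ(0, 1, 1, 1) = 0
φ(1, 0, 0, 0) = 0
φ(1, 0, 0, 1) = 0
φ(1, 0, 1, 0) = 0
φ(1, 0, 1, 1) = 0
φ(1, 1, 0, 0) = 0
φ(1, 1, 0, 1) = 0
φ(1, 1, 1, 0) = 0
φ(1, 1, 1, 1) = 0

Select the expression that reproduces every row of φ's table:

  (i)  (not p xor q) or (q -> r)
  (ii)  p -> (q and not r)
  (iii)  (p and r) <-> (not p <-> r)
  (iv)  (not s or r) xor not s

iii

(i) fails at (0,0,1,0): the formula yields 1, φ is 0.
(ii) fails at (0,0,1,0): the formula yields 1, φ is 0.
(iv) fails at (0,0,0,0): the formula yields 0, φ is 1.
Only (iii) survives; checking it on all 16 rows confirms it matches φ.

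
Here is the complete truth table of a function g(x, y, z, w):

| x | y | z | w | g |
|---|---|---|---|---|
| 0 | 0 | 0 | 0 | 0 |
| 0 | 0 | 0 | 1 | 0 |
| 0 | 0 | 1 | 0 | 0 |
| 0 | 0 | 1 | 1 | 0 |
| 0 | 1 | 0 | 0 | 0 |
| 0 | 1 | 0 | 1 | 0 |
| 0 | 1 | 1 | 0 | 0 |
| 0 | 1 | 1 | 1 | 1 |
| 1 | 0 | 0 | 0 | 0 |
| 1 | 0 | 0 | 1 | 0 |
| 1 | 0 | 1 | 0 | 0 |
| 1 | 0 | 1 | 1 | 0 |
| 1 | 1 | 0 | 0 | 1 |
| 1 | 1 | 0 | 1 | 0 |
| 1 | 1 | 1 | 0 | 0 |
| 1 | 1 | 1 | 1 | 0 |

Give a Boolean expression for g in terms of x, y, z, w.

g(x, y, z, w) = (((not x and y) and z) and w) or (((x and y) and not z) and not w)

Collect the rows where g=1 — (0,1,1,1), (1,1,0,0) — and write one minterm per row: ¬x·y·z·w, x·y·¬z·¬w. Their union (logical OR) reproduces the table exactly.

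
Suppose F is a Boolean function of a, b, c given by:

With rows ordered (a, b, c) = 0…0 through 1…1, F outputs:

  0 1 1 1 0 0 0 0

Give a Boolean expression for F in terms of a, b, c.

F(a, b, c) = (((not a and not b) and c) or ((not a and b) and not c)) or ((not a and b) and c)

Collect the rows where F=1 — (0,0,1), (0,1,0), (0,1,1) — and write one minterm per row: ¬a·¬b·c, ¬a·b·¬c, ¬a·b·c. Their union (logical OR) reproduces the table exactly.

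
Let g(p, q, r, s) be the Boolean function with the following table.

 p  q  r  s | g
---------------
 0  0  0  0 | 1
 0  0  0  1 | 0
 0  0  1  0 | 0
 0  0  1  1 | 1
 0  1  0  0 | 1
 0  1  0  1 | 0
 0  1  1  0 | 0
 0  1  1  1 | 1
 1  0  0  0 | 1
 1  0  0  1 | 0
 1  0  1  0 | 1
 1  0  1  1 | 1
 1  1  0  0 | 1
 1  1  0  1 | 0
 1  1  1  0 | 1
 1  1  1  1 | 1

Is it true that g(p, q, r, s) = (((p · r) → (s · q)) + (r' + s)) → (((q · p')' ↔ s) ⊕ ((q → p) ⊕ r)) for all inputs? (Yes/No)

Yes

Test each input against both g and the formula:
  p=0, q=0, r=0, s=0: formula gives 1, g = 1 ✓
  p=0, q=0, r=0, s=1: formula gives 0, g = 0 ✓
  p=0, q=0, r=1, s=0: formula gives 0, g = 0 ✓
  p=0, q=0, r=1, s=1: formula gives 1, g = 1 ✓
  … (the remaining 12 rows also agree.)
Every row agrees, so the formula is equivalent.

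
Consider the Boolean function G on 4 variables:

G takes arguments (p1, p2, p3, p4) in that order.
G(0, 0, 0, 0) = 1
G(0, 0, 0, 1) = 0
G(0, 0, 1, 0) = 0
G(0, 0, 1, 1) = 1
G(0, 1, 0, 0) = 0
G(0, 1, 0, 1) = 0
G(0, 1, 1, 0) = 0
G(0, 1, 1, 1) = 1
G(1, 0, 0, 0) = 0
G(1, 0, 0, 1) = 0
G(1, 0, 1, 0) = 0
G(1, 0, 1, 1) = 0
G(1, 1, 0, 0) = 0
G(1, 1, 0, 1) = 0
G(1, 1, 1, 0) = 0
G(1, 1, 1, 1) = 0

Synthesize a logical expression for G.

The 1-rows are (0,0,0,0), (0,0,1,1), (0,1,1,1). Each contributes one minterm — ¬p1·¬p2·¬p3·¬p4; ¬p1·¬p2·p3·p4; ¬p1·p2·p3·p4 — and their disjunction is a sum-of-products form of G.

G(p1, p2, p3, p4) = ((((~p1 & ~p2) & ~p3) & ~p4) | (((~p1 & ~p2) & p3) & p4)) | (((~p1 & p2) & p3) & p4)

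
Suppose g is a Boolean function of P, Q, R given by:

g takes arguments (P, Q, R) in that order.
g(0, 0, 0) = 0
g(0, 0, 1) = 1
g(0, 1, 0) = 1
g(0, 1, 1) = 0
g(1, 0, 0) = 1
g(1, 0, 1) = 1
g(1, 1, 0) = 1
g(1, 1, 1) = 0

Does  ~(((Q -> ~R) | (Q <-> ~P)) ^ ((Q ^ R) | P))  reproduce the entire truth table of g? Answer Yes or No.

Check the formula against g row by row:
  P=0, Q=0, R=0: formula gives 0, g = 0 ✓
  P=0, Q=0, R=1: formula gives 1, g = 1 ✓
  P=0, Q=1, R=0: formula gives 1, g = 1 ✓
  P=0, Q=1, R=1: formula gives 0, g = 0 ✓
  P=1, Q=0, R=0: formula gives 1, g = 1 ✓
  …and likewise for the remaining 3 rows.
No disagreement on any input; they are logically equivalent.

Yes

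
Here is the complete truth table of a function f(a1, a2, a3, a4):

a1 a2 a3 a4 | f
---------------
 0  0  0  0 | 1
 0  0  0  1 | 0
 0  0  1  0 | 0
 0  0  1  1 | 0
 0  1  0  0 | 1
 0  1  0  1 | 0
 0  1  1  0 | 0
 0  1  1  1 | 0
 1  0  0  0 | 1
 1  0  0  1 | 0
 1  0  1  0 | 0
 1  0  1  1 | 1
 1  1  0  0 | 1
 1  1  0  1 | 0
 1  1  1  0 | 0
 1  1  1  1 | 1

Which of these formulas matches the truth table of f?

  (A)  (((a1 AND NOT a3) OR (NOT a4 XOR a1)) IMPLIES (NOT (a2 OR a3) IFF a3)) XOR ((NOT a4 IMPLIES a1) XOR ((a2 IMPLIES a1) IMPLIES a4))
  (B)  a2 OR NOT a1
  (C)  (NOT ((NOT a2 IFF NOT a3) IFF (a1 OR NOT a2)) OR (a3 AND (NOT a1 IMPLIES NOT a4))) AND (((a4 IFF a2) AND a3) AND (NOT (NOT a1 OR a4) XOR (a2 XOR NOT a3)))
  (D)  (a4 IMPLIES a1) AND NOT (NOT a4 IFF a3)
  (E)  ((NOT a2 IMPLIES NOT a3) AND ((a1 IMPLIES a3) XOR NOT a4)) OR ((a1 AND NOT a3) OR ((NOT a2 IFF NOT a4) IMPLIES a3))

(A) disagrees with f on (0,0,0,0) (formula → 0, table → 1); rule it out.
(B) disagrees with f on (0,0,0,1) (formula → 1, table → 0); rule it out.
(C) disagrees with f on (0,0,0,0) (formula → 0, table → 1); rule it out.
(E) disagrees with f on (0,0,0,0) (formula → 0, table → 1); rule it out.
(D) is the remaining candidate, and it agrees with f on all 16 inputs.

D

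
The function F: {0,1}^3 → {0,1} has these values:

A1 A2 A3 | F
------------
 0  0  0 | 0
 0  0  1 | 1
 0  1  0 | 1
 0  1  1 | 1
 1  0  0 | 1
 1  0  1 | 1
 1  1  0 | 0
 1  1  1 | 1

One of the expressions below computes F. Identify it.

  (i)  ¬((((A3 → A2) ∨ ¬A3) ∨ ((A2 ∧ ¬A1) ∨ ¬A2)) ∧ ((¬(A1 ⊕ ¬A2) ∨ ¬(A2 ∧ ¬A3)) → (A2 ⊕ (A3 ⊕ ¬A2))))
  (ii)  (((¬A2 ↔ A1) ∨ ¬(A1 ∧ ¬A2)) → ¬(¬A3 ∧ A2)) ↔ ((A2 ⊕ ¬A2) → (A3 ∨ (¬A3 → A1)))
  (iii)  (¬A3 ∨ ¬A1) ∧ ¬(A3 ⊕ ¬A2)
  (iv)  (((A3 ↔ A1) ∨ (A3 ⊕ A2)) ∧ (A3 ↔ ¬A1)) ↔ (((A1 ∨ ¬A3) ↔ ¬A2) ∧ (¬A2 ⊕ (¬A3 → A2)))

(i): at (0,1,0) it gives 0, but F = 1 — eliminated.
(iii): at (0,1,1) it gives 0, but F = 1 — eliminated.
(iv): at (0,0,1) it gives 0, but F = 1 — eliminated.
(ii) is the remaining candidate, and it agrees with F on all 8 inputs.

ii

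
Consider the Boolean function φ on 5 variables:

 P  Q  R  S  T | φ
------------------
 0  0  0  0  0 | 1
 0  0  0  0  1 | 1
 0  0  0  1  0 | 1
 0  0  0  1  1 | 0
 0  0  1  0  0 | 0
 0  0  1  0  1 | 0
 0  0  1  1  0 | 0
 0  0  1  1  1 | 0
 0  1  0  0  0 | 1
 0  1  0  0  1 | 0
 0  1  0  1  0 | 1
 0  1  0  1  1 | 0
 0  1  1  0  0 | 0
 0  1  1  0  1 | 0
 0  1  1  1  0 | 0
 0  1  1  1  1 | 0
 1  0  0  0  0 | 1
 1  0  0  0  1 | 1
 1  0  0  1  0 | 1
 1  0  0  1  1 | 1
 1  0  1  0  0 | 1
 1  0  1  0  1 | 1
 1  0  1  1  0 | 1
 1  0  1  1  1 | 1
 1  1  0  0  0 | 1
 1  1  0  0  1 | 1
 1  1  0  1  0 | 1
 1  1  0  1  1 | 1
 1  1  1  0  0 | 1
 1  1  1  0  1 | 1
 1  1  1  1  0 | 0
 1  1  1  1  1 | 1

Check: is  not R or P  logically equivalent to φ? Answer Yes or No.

Test each input against both φ and the formula:
  P=0, Q=0, R=0, S=0, T=0: formula gives 1, φ = 1 ✓
  P=0, Q=0, R=0, S=0, T=1: formula gives 1, φ = 1 ✓
  P=0, Q=0, R=0, S=1, T=0: formula gives 1, φ = 1 ✓
  P=0, Q=0, R=0, S=1, T=1: formula gives 1, but φ = 0 ✗
A single disagreement suffices: at (0,0,0,1,1) they differ, so the formula does not compute φ.

No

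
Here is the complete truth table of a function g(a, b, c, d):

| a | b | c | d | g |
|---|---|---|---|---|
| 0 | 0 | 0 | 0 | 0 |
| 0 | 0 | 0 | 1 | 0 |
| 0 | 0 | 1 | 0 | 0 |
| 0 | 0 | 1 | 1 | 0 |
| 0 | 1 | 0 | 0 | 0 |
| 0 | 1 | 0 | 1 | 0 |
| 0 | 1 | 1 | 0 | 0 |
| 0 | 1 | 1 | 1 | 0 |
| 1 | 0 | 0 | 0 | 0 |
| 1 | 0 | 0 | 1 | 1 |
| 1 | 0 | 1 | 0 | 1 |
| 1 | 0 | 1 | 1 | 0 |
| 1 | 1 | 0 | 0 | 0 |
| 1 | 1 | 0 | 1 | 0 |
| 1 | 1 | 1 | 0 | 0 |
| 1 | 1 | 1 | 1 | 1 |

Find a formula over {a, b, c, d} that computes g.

g(a, b, c, d) = ((((a · b') · c') · d) + (((a · b') · c) · d')) + (((a · b) · c) · d)

Collect the rows where g=1 — (1,0,0,1), (1,0,1,0), (1,1,1,1) — and write one minterm per row: a·¬b·¬c·d, a·¬b·c·¬d, a·b·c·d. Their union (logical OR) reproduces the table exactly.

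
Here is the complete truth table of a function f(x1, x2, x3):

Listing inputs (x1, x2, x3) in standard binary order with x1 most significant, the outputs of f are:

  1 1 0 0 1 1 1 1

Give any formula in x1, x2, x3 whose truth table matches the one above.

The 0-rows are (0,1,0), (0,1,1). Take each as a conjunction (¬x1·x2·¬x3, ¬x1·x2·x3), form their disjunction, and complement — that gives a formula that is 1 everywhere f is.

f(x1, x2, x3) = (((x1' · x2) · x3') + ((x1' · x2) · x3))'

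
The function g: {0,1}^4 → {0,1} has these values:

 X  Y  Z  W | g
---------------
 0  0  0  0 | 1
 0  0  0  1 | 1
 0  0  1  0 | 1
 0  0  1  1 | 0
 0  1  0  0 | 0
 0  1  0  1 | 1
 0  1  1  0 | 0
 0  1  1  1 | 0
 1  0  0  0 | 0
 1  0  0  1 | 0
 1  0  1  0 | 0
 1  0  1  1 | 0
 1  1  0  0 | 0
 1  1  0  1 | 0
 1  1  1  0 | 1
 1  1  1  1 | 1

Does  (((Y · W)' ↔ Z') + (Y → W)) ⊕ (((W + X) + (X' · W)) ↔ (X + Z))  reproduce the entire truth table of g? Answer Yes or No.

No

Test each input against both g and the formula:
  X=0, Y=0, Z=0, W=0: formula gives 0, but g = 1 ✗
Since they disagree at (0,0,0,0), the expression is not a correct formula for g.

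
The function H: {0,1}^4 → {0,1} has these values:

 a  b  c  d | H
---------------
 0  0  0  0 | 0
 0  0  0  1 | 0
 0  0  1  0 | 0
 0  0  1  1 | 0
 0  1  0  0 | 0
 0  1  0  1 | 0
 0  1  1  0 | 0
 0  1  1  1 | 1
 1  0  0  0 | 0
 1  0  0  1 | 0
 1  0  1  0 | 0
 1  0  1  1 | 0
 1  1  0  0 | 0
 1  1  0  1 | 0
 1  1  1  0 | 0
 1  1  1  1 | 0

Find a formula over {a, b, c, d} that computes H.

H is 1 on exactly one input, (0,1,1,1), whose minterm is ¬a·b·c·d. So H is just that conjunction.

H(a, b, c, d) = ((not a and b) and c) and d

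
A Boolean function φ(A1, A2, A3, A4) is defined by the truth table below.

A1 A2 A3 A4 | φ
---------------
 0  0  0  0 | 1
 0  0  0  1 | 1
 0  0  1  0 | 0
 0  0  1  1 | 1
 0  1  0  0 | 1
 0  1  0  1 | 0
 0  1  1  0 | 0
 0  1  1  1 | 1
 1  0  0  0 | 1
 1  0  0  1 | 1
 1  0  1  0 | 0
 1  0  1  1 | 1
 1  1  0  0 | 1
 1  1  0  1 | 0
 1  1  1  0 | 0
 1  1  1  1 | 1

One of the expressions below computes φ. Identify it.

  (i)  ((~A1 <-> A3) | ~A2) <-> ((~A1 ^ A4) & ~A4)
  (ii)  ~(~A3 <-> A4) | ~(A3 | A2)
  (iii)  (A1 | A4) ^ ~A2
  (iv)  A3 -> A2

ii

(i) disagrees with φ on (0,0,0,1) (formula → 0, table → 1); rule it out.
(iii) disagrees with φ on (0,0,0,1) (formula → 0, table → 1); rule it out.
(iv) disagrees with φ on (0,0,1,1) (formula → 0, table → 1); rule it out.
Only (ii) survives; checking it on all 16 rows confirms it matches φ.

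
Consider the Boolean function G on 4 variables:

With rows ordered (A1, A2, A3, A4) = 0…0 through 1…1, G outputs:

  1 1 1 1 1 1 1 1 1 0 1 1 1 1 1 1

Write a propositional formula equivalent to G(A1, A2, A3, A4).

G(A1, A2, A3, A4) = NOT (((A1 AND NOT A2) AND NOT A3) AND A4)

Only row (1,0,0,1) gives 0. So G is 1 everywhere except there — the complement of the minterm A1·¬A2·¬A3·A4.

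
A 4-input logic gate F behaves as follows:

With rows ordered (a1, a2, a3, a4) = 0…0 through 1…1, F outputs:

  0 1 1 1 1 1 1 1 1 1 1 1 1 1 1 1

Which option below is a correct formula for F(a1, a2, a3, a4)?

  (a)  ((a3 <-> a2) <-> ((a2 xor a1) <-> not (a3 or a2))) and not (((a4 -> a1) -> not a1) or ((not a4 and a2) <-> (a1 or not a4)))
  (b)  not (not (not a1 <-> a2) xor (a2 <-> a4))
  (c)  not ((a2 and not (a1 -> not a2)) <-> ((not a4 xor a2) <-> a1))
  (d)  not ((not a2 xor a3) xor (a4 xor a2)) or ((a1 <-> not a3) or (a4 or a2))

(a) disagrees with F on (0,0,0,1) (formula → 0, table → 1); rule it out.
(b) disagrees with F on (0,0,0,0) (formula → 1, table → 0); rule it out.
(c) disagrees with F on (0,0,1,0) (formula → 0, table → 1); rule it out.
(d) is the remaining candidate, and it agrees with F on all 16 inputs.

d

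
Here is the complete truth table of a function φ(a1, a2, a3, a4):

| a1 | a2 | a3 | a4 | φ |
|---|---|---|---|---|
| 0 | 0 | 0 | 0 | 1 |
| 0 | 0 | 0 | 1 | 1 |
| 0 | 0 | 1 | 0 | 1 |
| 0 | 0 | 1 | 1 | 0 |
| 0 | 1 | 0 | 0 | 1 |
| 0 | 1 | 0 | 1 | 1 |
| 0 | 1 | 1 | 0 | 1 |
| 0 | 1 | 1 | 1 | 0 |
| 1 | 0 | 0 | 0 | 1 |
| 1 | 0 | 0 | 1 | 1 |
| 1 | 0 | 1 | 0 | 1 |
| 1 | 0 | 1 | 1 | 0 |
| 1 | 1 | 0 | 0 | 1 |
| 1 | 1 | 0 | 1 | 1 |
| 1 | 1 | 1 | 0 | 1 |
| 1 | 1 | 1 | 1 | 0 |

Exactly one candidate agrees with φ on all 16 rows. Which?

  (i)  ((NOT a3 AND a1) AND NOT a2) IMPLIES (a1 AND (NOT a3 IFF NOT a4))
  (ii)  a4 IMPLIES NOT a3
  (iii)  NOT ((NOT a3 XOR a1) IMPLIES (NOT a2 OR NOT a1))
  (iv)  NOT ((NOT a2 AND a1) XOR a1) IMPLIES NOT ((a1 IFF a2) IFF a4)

(i) fails at (0,0,1,1): the formula yields 1, φ is 0.
(iii) fails at (0,0,0,0): the formula yields 0, φ is 1.
(iv) fails at (0,0,0,1): the formula yields 0, φ is 1.
That leaves (ii). Evaluating it on every row reproduces the table of φ exactly.

ii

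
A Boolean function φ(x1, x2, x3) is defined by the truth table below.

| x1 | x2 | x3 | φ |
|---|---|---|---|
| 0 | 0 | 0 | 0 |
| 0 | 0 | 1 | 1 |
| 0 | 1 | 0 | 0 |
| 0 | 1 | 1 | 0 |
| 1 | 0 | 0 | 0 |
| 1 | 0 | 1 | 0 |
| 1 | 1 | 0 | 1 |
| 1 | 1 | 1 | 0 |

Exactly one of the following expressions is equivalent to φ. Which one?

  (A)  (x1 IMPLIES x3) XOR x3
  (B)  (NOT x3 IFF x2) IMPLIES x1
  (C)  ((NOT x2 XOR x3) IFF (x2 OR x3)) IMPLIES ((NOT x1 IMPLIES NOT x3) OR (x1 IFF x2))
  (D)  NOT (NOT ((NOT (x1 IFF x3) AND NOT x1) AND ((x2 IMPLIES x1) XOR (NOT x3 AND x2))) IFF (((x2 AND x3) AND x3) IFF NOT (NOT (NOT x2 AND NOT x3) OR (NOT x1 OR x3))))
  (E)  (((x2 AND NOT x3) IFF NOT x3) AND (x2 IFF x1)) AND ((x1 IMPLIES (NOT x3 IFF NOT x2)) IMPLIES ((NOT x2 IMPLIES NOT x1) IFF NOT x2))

E

(A): at (0,0,0) it gives 1, but φ = 0 — eliminated.
(B): at (0,0,0) it gives 1, but φ = 0 — eliminated.
(C): at (0,0,0) it gives 1, but φ = 0 — eliminated.
(D): at (0,1,1) it gives 1, but φ = 0 — eliminated.
That leaves (E). Evaluating it on every row reproduces the table of φ exactly.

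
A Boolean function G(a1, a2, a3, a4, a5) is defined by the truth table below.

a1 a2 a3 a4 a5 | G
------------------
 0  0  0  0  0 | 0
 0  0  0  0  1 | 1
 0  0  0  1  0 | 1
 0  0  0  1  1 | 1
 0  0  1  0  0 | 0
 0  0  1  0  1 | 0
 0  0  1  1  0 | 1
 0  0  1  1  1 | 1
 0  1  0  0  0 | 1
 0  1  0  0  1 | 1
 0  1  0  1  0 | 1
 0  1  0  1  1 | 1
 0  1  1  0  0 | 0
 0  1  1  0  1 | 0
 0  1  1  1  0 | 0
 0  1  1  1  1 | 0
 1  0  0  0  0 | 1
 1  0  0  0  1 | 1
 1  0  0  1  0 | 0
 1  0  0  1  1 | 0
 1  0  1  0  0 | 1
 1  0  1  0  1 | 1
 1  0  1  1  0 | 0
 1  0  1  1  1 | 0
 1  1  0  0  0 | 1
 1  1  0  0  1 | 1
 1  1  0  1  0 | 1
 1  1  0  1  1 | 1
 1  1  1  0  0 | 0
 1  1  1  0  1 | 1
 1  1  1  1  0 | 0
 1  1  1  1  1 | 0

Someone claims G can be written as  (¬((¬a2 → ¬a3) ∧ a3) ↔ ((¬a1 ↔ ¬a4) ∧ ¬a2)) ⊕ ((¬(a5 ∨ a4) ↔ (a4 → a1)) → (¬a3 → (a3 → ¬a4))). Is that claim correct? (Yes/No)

Check the formula against G row by row:
  a1=0, a2=0, a3=0, a4=0, a5=0: formula gives 0, G = 0 ✓
  a1=0, a2=0, a3=0, a4=0, a5=1: formula gives 0, but G = 1 ✗
Row (0,0,0,0,1) is a counterexample, so the formula is not equivalent to G.

No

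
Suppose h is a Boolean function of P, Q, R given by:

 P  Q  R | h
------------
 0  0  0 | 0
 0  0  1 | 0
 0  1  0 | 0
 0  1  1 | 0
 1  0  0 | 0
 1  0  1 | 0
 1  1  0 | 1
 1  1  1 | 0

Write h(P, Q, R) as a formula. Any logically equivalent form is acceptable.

h is 1 on exactly one input, (1,1,0), whose minterm is P·Q·¬R. So h is just that conjunction.

h(P, Q, R) = (P · Q) · R'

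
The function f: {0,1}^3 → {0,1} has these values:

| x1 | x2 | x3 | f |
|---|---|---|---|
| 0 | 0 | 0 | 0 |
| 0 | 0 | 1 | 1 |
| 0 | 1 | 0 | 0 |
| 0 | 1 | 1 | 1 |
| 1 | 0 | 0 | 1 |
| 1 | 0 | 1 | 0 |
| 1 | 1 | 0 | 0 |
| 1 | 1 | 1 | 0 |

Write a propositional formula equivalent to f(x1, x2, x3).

The 1-rows are (0,0,1), (0,1,1), (1,0,0). Each contributes one minterm — ¬x1·¬x2·x3; ¬x1·x2·x3; x1·¬x2·¬x3 — and their disjunction is a sum-of-products form of f.

f(x1, x2, x3) = (((not x1 and not x2) and x3) or ((not x1 and x2) and x3)) or ((x1 and not x2) and not x3)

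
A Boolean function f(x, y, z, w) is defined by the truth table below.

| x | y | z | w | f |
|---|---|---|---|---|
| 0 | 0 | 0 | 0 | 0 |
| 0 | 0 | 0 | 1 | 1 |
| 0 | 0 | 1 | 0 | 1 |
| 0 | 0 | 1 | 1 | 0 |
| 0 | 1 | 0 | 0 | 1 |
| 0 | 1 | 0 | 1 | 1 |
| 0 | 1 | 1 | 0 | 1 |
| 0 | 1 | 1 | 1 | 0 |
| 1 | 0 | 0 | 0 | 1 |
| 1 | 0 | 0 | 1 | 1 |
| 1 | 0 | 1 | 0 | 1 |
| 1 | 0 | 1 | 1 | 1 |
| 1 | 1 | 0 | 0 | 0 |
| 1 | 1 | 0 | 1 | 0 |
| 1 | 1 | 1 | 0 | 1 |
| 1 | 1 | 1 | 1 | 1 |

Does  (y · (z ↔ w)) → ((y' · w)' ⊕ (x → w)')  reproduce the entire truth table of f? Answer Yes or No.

Evaluate (y · (z ↔ w)) → ((y' · w)' ⊕ (x → w)') on each row and compare to f:
  x=0, y=0, z=0, w=0: formula gives 1, but f = 0 ✗
A single disagreement suffices: at (0,0,0,0) they differ, so the formula does not compute f.

No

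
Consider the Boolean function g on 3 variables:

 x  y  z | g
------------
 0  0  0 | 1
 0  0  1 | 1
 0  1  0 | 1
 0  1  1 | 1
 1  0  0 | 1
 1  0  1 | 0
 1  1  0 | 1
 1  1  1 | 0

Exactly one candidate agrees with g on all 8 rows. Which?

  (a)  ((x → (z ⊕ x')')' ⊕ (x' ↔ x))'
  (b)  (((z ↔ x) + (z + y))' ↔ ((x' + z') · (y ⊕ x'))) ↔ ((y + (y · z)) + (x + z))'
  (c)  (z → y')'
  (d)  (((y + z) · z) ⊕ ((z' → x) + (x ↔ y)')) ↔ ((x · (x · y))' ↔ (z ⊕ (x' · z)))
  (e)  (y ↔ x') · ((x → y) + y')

(b) fails at (0,0,0): the formula yields 0, g is 1.
(c) fails at (0,0,0): the formula yields 0, g is 1.
(d) fails at (0,1,0): the formula yields 0, g is 1.
(e) fails at (0,0,0): the formula yields 0, g is 1.
(a) is the remaining candidate, and it agrees with g on all 8 inputs.

a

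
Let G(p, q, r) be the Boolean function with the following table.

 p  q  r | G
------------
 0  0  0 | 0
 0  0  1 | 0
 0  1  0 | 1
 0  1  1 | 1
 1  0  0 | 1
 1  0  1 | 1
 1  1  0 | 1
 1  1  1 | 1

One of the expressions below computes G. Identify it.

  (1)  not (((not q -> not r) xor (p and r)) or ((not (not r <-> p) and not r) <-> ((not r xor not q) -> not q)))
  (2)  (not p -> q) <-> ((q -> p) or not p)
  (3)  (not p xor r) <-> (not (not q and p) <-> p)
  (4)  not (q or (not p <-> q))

2

(1) fails at (0,0,1): the formula yields 1, G is 0.
(3) fails at (0,0,1): the formula yields 1, G is 0.
(4) fails at (0,0,0): the formula yields 1, G is 0.
(2) is the remaining candidate, and it agrees with G on all 8 inputs.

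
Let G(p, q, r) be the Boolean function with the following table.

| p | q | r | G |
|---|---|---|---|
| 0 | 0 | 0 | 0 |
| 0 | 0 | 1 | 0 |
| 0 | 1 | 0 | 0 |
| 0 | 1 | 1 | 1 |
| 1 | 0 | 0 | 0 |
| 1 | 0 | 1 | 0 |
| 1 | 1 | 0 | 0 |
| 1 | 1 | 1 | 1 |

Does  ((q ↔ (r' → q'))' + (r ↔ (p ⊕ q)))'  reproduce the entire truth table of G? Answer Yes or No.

Evaluate ((q ↔ (r' → q'))' + (r ↔ (p ⊕ q)))' on each row and compare to G:
  p=0, q=0, r=0: formula gives 0, G = 0 ✓
  p=0, q=0, r=1: formula gives 0, G = 0 ✓
  p=0, q=1, r=0: formula gives 0, G = 0 ✓
  p=0, q=1, r=1: formula gives 0, but G = 1 ✗
Row (0,1,1) is a counterexample, so the formula is not equivalent to G.

No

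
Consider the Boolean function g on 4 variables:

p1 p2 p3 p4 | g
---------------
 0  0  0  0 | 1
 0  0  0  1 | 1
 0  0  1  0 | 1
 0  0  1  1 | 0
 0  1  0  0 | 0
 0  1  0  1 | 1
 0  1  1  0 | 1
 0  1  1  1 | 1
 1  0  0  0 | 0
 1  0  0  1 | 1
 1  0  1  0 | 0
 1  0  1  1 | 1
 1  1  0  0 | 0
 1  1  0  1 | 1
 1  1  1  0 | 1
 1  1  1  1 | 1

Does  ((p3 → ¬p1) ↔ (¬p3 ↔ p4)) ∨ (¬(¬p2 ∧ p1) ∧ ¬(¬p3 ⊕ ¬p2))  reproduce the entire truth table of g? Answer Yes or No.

Yes

Evaluate ((p3 → ¬p1) ↔ (¬p3 ↔ p4)) ∨ (¬(¬p2 ∧ p1) ∧ ¬(¬p3 ⊕ ¬p2)) on each row and compare to g:
  p1=0, p2=0, p3=0, p4=0: formula gives 1, g = 1 ✓
  p1=0, p2=0, p3=0, p4=1: formula gives 1, g = 1 ✓
  p1=0, p2=0, p3=1, p4=0: formula gives 1, g = 1 ✓
  p1=0, p2=0, p3=1, p4=1: formula gives 0, g = 0 ✓
  … (the remaining 12 rows also agree.)
All 16 rows match — the expression computes g exactly.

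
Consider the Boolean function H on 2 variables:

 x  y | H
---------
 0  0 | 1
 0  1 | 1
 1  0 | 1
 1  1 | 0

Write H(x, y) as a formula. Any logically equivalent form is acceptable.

The output is 0 only when every input is 1 — NAND of all inputs.

H(x, y) = ¬(x ∧ y)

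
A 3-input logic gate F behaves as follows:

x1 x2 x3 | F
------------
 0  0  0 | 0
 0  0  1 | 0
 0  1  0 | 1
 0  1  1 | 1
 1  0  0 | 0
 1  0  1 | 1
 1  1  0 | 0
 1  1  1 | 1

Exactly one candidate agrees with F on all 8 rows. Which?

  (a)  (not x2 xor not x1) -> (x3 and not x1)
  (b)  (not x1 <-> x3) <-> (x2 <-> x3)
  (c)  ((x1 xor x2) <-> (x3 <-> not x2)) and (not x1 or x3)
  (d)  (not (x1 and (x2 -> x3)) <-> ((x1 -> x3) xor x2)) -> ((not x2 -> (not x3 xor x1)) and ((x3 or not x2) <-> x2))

(a): at (0,0,0) it gives 1, but F = 0 — eliminated.
(b): at (1,0,0) it gives 1, but F = 0 — eliminated.
(c): at (0,0,0) it gives 1, but F = 0 — eliminated.
(d) is the remaining candidate, and it agrees with F on all 8 inputs.

d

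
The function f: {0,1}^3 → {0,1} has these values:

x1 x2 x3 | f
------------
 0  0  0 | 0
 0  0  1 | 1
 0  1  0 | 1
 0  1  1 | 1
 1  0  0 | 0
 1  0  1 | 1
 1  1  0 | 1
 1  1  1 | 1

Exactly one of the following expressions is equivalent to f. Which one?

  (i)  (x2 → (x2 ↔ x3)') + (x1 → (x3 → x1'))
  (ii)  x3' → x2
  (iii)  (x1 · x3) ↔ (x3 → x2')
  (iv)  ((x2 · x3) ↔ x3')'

ii

(i) disagrees with f on (0,0,0) (formula → 1, table → 0); rule it out.
(iii) disagrees with f on (0,0,1) (formula → 0, table → 1); rule it out.
(iv) disagrees with f on (0,0,0) (formula → 1, table → 0); rule it out.
(ii) is the remaining candidate, and it agrees with f on all 8 inputs.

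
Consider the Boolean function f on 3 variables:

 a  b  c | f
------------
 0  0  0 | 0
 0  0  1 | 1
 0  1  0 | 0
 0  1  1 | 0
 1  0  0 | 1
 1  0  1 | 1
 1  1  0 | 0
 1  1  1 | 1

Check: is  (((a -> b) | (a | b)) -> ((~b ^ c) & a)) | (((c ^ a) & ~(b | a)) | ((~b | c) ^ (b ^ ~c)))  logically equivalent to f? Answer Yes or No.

Yes

Check the formula against f row by row:
  a=0, b=0, c=0: formula gives 0, f = 0 ✓
  a=0, b=0, c=1: formula gives 1, f = 1 ✓
  a=0, b=1, c=0: formula gives 0, f = 0 ✓
  a=0, b=1, c=1: formula gives 0, f = 0 ✓
  a=1, b=0, c=0: formula gives 1, f = 1 ✓
  …and likewise for the remaining 3 rows.
No disagreement on any input; they are logically equivalent.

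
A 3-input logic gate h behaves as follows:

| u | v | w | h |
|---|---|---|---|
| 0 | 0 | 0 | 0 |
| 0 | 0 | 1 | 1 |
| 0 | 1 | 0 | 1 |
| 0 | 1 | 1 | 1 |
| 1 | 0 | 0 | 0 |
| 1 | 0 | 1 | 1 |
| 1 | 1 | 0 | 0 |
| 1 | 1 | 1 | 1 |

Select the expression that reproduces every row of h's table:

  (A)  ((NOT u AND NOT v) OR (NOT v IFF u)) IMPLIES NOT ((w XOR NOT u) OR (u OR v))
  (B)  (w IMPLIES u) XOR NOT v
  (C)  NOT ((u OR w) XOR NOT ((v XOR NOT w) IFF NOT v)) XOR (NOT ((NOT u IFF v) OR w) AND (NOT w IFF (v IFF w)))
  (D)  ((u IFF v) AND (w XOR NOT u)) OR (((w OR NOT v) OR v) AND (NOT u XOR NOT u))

C

(A) disagrees with h on (0,1,0) (formula → 0, table → 1); rule it out.
(B) disagrees with h on (0,1,1) (formula → 0, table → 1); rule it out.
(D) disagrees with h on (0,0,0) (formula → 1, table → 0); rule it out.
That leaves (C). Evaluating it on every row reproduces the table of h exactly.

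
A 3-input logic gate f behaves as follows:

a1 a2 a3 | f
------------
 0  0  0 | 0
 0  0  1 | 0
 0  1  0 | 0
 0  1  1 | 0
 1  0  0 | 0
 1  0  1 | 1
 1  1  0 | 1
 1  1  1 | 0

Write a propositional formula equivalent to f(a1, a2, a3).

f(a1, a2, a3) = ((a1 AND NOT a2) AND a3) OR ((a1 AND a2) AND NOT a3)

Collect the rows where f=1 — (1,0,1), (1,1,0) — and write one minterm per row: a1·¬a2·a3, a1·a2·¬a3. Their union (logical OR) reproduces the table exactly.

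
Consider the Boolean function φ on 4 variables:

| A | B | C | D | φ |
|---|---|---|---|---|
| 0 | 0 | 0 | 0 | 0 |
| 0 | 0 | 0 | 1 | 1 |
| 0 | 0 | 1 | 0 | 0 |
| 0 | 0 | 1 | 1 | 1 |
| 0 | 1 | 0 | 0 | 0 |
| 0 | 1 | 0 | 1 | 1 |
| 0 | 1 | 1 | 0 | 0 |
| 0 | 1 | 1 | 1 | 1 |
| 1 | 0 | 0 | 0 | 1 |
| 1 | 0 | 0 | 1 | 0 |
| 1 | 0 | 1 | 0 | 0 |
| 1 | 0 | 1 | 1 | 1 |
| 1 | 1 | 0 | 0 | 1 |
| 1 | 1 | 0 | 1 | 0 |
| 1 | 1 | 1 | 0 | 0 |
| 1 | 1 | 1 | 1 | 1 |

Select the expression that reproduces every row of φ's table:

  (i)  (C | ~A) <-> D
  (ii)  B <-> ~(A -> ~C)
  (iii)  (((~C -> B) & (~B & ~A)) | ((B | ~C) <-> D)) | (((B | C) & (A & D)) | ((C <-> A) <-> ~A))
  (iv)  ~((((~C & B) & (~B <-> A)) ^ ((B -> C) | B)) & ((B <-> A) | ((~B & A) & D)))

(ii) fails at (0,0,0,0): the formula yields 1, φ is 0.
(iii) fails at (0,0,0,0): the formula yields 1, φ is 0.
(iv) fails at (0,0,0,1): the formula yields 0, φ is 1.
That leaves (i). Evaluating it on every row reproduces the table of φ exactly.

i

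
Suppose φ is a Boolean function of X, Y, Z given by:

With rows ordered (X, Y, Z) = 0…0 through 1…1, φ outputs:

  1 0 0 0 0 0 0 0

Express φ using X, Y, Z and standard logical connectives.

The output is 1 only when every input is 0 — NOR of all inputs.

φ(X, Y, Z) = ~((X | Y) | Z)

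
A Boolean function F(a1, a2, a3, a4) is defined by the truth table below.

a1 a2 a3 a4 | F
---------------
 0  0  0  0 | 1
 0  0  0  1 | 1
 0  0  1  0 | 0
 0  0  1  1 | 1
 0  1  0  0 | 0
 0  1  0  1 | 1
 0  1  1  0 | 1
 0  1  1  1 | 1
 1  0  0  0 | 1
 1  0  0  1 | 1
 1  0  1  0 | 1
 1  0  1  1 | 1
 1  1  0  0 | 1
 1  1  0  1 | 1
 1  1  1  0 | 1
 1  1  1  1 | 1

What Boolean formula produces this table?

F(a1, a2, a3, a4) = ((((a1' · a2') · a3) · a4') + (((a1' · a2) · a3') · a4'))'

The 0-rows are (0,0,1,0), (0,1,0,0). Take each as a conjunction (¬a1·¬a2·a3·¬a4, ¬a1·a2·¬a3·¬a4), form their disjunction, and complement — that gives a formula that is 1 everywhere F is.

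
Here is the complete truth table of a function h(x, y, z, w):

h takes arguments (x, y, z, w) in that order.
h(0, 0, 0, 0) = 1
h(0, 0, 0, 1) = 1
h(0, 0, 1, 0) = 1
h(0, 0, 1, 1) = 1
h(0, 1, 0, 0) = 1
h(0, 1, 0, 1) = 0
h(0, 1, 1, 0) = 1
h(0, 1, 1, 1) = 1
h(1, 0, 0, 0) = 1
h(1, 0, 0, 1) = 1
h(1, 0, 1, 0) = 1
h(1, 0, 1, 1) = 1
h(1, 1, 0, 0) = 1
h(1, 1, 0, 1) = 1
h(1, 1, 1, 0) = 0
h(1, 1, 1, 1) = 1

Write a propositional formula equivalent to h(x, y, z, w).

h(x, y, z, w) = not ((((not x and y) and not z) and w) or (((x and y) and z) and not w))

The 0-rows are (0,1,0,1), (1,1,1,0). Take each as a conjunction (¬x·y·¬z·w, x·y·z·¬w), form their disjunction, and complement — that gives a formula that is 1 everywhere h is.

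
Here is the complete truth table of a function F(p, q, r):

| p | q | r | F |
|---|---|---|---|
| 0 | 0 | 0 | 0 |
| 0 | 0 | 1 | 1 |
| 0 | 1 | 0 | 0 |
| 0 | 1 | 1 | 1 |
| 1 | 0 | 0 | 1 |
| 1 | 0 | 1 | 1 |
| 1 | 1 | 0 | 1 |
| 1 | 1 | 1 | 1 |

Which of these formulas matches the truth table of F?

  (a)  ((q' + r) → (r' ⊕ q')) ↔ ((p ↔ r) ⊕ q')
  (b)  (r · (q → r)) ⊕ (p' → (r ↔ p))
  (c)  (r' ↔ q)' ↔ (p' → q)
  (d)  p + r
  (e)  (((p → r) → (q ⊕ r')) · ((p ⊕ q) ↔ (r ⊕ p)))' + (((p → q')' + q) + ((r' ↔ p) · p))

(a) disagrees with F on (0,0,0) (formula → 1, table → 0); rule it out.
(b) disagrees with F on (0,0,0) (formula → 1, table → 0); rule it out.
(c) disagrees with F on (1,0,1) (formula → 0, table → 1); rule it out.
(e) disagrees with F on (0,1,0) (formula → 1, table → 0); rule it out.
That leaves (d). Evaluating it on every row reproduces the table of F exactly.

d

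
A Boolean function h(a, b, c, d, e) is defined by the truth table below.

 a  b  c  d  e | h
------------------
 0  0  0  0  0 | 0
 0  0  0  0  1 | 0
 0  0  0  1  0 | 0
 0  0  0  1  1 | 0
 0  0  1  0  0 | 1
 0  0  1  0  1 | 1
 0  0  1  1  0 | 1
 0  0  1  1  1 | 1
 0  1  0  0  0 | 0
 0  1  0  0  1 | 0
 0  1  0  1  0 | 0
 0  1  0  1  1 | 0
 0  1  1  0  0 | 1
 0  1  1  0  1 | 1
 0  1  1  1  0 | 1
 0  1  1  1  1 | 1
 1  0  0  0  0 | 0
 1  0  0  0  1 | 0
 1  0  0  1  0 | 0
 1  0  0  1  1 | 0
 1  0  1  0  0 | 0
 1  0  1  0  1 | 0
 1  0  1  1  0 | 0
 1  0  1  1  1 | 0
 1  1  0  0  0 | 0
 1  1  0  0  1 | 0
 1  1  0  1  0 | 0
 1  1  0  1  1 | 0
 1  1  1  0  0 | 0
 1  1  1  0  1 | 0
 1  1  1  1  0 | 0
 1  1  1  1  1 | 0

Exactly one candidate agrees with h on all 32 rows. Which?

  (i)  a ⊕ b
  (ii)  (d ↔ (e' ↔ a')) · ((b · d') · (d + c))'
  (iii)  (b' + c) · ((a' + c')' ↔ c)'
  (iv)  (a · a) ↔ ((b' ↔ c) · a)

iii

(i): at (0,0,1,0,0) it gives 0, but h = 1 — eliminated.
(ii): at (0,0,0,0,1) it gives 1, but h = 0 — eliminated.
(iv): at (0,0,0,0,0) it gives 1, but h = 0 — eliminated.
Only (iii) survives; checking it on all 32 rows confirms it matches h.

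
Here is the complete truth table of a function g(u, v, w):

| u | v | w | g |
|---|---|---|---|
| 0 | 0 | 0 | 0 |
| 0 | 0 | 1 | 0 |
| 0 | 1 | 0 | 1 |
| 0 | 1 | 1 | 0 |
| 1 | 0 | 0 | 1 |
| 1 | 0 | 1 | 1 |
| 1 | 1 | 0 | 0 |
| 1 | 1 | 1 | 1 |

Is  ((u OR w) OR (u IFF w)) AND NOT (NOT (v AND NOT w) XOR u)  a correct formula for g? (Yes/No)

Evaluate ((u OR w) OR (u IFF w)) AND NOT (NOT (v AND NOT w) XOR u) on each row and compare to g:
  u=0, v=0, w=0: formula gives 0, g = 0 ✓
  u=0, v=0, w=1: formula gives 0, g = 0 ✓
  u=0, v=1, w=0: formula gives 1, g = 1 ✓
  u=0, v=1, w=1: formula gives 0, g = 0 ✓
  u=1, v=0, w=0: formula gives 1, g = 1 ✓
  …and likewise for the remaining 3 rows.
No disagreement on any input; they are logically equivalent.

Yes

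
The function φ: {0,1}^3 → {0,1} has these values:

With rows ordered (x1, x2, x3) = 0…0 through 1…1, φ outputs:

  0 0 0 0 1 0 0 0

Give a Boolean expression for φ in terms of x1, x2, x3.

φ(x1, x2, x3) = (x1 and not x2) and not x3

φ is 1 on exactly one input, (1,0,0), whose minterm is x1·¬x2·¬x3. So φ is just that conjunction.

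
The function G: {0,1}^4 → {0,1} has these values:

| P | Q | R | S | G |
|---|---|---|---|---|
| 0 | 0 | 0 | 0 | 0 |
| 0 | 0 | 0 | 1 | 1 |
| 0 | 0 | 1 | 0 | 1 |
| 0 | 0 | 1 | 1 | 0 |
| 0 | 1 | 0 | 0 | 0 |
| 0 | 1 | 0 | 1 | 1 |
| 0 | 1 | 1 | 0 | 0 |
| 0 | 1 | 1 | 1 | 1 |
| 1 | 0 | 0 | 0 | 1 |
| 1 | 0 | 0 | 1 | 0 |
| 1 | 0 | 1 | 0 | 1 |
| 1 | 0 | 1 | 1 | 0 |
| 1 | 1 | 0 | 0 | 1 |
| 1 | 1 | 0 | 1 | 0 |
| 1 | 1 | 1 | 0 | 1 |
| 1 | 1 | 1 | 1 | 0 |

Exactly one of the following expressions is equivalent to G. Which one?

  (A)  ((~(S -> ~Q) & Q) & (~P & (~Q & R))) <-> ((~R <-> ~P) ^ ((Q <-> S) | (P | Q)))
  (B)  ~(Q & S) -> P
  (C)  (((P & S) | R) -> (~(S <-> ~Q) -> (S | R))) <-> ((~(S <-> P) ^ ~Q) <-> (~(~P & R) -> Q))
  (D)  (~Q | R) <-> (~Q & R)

C

(A) disagrees with G on (0,0,0,0) (formula → 1, table → 0); rule it out.
(B) disagrees with G on (0,0,0,1) (formula → 0, table → 1); rule it out.
(D) disagrees with G on (0,0,0,1) (formula → 0, table → 1); rule it out.
That leaves (C). Evaluating it on every row reproduces the table of G exactly.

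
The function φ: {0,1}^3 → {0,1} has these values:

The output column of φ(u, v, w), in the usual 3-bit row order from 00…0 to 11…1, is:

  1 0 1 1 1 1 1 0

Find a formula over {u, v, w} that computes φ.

φ(u, v, w) = NOT (((NOT u AND NOT v) AND w) OR ((u AND v) AND w))

φ is 0 on only 2 rows — (0,0,1), (1,1,1). Writing each as a minterm (¬u·¬v·w, u·v·w) and OR-ing them characterizes exactly where φ=0, so φ is the negation of that disjunction.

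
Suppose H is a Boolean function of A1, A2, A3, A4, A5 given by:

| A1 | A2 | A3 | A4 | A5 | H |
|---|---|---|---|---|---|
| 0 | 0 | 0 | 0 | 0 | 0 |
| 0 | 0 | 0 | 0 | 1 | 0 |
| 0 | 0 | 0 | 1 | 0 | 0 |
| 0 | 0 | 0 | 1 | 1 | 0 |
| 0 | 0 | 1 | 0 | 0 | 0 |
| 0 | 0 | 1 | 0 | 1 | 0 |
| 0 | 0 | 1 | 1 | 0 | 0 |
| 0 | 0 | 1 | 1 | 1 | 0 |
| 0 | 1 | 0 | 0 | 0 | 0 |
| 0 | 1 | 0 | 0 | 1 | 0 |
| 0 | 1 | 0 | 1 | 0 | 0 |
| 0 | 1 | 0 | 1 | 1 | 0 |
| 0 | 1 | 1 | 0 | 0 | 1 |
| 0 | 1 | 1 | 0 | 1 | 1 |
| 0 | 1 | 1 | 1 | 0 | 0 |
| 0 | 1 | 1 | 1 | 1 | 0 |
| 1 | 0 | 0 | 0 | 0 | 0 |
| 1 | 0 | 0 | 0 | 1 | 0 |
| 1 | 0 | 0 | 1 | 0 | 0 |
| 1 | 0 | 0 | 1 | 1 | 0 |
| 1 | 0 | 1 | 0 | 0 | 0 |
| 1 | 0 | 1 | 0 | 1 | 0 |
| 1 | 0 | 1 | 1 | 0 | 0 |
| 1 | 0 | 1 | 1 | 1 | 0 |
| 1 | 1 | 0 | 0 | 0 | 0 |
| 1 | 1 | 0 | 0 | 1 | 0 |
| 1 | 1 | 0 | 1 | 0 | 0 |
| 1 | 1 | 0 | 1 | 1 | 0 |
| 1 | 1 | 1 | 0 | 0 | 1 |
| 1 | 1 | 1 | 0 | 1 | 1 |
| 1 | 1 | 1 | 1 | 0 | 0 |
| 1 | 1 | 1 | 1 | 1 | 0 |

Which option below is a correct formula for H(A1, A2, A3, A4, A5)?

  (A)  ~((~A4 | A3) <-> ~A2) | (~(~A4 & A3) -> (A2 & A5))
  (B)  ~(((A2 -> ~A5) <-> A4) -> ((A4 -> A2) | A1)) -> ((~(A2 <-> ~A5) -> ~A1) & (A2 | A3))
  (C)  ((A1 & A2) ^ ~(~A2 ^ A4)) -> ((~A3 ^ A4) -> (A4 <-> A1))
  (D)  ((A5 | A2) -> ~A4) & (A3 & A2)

(A) disagrees with H on (0,0,0,1,0) (formula → 1, table → 0); rule it out.
(B) disagrees with H on (0,0,0,0,0) (formula → 1, table → 0); rule it out.
(C) disagrees with H on (0,0,0,0,0) (formula → 1, table → 0); rule it out.
That leaves (D). Evaluating it on every row reproduces the table of H exactly.

D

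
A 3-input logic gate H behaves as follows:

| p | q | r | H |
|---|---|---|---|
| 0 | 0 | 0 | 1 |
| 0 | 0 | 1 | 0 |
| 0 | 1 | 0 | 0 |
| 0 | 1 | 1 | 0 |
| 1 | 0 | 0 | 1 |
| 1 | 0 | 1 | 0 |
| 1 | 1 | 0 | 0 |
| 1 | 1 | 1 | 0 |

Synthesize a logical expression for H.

H=1 on 2 inputs: (0,0,0), (1,0,0). Reading each as a conjunction of literals (¬p·¬q·¬r, p·¬q·¬r) and taking the OR gives the canonical DNF.

H(p, q, r) = ((¬p ∧ ¬q) ∧ ¬r) ∨ ((p ∧ ¬q) ∧ ¬r)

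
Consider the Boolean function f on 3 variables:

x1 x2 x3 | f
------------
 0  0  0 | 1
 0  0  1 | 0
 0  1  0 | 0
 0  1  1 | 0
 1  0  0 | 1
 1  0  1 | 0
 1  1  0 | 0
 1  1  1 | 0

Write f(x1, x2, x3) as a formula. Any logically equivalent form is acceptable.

f(x1, x2, x3) = ((not x1 and not x2) and not x3) or ((x1 and not x2) and not x3)

Collect the rows where f=1 — (0,0,0), (1,0,0) — and write one minterm per row: ¬x1·¬x2·¬x3, x1·¬x2·¬x3. Their union (logical OR) reproduces the table exactly.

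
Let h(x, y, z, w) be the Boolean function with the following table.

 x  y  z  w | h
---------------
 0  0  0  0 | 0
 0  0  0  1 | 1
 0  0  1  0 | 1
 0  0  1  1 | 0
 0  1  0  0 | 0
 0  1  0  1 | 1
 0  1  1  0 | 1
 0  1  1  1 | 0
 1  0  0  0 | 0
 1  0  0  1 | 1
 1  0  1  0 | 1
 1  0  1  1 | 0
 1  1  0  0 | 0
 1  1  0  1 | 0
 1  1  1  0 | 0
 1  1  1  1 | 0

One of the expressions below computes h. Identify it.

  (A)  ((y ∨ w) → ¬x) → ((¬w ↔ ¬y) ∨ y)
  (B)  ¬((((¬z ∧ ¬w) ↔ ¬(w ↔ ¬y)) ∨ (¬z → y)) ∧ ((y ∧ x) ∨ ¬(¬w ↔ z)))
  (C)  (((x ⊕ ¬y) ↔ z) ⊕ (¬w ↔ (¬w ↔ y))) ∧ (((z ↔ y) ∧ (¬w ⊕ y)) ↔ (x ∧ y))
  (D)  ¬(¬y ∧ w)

B

(A) disagrees with h on (0,0,0,0) (formula → 1, table → 0); rule it out.
(C) disagrees with h on (0,0,0,1) (formula → 0, table → 1); rule it out.
(D) disagrees with h on (0,0,0,0) (formula → 1, table → 0); rule it out.
That leaves (B). Evaluating it on every row reproduces the table of h exactly.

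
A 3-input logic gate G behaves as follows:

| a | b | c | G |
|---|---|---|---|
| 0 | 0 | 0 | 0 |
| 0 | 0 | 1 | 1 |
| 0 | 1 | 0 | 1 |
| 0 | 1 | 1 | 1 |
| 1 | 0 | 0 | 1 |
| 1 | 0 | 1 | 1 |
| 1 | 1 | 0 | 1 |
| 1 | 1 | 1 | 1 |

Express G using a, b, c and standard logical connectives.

G(a, b, c) = ¬((¬a ∧ ¬b) ∧ ¬c)

G is 0 on exactly one input, (0,0,0), whose minterm is ¬a·¬b·¬c. So G is the negation of that single conjunction.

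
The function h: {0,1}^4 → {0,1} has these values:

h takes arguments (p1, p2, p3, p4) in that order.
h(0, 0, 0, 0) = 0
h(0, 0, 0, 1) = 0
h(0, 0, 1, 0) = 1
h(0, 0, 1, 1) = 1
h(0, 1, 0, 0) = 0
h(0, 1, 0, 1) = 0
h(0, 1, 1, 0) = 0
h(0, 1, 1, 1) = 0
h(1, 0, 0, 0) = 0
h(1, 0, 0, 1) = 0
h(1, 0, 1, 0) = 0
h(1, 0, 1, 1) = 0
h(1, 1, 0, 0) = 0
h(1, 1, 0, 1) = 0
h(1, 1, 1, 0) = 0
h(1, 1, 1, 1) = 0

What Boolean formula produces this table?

The 1-rows are (0,0,1,0), (0,0,1,1). Each contributes one minterm — ¬p1·¬p2·p3·¬p4; ¬p1·¬p2·p3·p4 — and their disjunction is a sum-of-products form of h.

h(p1, p2, p3, p4) = (((NOT p1 AND NOT p2) AND p3) AND NOT p4) OR (((NOT p1 AND NOT p2) AND p3) AND p4)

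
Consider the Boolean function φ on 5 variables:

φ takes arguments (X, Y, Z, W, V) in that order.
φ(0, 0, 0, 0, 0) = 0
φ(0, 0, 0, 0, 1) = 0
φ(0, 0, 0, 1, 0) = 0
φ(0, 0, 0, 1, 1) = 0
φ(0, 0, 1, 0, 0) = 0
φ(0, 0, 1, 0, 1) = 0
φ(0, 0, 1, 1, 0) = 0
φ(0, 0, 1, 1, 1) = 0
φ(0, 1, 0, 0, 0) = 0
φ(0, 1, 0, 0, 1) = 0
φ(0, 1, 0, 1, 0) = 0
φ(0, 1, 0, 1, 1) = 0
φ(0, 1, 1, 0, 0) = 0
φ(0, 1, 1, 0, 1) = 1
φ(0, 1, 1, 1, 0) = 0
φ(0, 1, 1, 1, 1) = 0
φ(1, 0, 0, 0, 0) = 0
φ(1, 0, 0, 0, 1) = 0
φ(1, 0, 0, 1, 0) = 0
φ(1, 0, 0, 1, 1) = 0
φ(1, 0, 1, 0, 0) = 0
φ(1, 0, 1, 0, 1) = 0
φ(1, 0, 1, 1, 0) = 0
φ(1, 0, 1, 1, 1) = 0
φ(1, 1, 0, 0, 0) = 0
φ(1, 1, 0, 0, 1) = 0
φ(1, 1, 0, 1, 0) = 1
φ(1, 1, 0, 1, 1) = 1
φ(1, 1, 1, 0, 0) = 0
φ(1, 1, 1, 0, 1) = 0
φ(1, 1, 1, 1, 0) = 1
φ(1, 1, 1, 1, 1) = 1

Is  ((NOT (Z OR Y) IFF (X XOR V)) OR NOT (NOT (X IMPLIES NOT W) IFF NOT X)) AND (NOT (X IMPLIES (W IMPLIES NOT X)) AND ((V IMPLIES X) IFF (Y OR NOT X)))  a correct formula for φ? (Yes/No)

No

Check the formula against φ row by row:
  X=0, Y=0, Z=0, W=0, V=0: formula gives 0, φ = 0 ✓
  X=0, Y=0, Z=0, W=0, V=1: formula gives 0, φ = 0 ✓
  X=0, Y=0, Z=0, W=1, V=0: formula gives 0, φ = 0 ✓
  X=0, Y=0, Z=0, W=1, V=1: formula gives 0, φ = 0 ✓
  …
  X=0, Y=1, Z=1, W=0, V=1: formula gives 0, but φ = 1 ✗
A single disagreement suffices: at (0,1,1,0,1) they differ, so the formula does not compute φ.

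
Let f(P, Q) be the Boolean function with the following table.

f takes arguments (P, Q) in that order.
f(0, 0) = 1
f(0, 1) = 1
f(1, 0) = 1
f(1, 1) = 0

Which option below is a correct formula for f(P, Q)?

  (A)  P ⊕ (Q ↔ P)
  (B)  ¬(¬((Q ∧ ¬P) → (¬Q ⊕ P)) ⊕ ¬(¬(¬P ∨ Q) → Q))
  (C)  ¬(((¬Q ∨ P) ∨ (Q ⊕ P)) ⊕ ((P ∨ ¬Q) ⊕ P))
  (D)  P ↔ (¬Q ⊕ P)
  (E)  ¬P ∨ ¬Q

(A): at (0,1) it gives 0, but f = 1 — eliminated.
(B): at (0,1) it gives 0, but f = 1 — eliminated.
(C): at (0,1) it gives 0, but f = 1 — eliminated.
(D): at (0,0) it gives 0, but f = 1 — eliminated.
Only (E) survives; checking it on all 4 rows confirms it matches f.

E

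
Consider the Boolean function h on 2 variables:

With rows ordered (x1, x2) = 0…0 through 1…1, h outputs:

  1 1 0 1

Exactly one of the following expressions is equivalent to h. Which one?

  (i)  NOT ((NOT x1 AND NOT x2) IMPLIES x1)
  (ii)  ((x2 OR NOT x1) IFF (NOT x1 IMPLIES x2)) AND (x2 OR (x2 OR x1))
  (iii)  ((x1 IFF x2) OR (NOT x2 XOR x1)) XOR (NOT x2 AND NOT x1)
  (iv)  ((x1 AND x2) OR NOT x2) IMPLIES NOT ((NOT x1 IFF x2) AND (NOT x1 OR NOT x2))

(i) disagrees with h on (0,1) (formula → 0, table → 1); rule it out.
(ii) disagrees with h on (0,0) (formula → 0, table → 1); rule it out.
(iii) disagrees with h on (0,0) (formula → 0, table → 1); rule it out.
That leaves (iv). Evaluating it on every row reproduces the table of h exactly.

iv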